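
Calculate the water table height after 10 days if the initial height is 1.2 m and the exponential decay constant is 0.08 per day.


m = m0 * exp(-k*t)
m = 1.2 * exp(-0.08 * 10)
m = 1.2 * exp(-0.8000)

0.5392 m


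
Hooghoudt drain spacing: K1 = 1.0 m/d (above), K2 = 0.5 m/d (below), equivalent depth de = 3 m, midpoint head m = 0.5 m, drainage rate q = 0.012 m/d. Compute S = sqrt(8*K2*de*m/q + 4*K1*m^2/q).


S^2 = 8*K2*de*m/q + 4*K1*m^2/q
S^2 = 8*0.5*3*0.5/0.012 + 4*1.0*0.5^2/0.012
S = sqrt(583.3333)

24.1523 m


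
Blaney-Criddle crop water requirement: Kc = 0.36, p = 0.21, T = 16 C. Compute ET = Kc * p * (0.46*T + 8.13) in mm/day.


ET = Kc * p * (0.46*T + 8.13)
ET = 0.36 * 0.21 * (0.46*16 + 8.13)
ET = 0.36 * 0.21 * 15.4900

1.1710 mm/day


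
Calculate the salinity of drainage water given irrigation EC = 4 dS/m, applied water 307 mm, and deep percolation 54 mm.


EC_dw = EC_iw * D_iw / D_dw
EC_dw = 4 * 307 / 54
EC_dw = 1228 / 54

22.7407 dS/m


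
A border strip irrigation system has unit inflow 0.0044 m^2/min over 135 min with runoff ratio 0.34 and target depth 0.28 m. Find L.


L = q*t/((1+r)*Z)
L = 0.0044*135/((1+0.34)*0.28)
L = 0.594/0.3752

1.5832 m


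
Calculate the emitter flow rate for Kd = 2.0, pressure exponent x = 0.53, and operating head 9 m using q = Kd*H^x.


q = Kd * H^x = 2.0 * 9^0.53 = 2.0 * 3.204413

6.4088 L/h


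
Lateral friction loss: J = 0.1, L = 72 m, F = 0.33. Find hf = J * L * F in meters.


hf = J * L * F = 0.1 * 72 * 0.33 = 2.3760 m

2.3760 m


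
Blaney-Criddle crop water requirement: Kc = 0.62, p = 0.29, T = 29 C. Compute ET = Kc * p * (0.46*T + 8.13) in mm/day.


ET = Kc * p * (0.46*T + 8.13)
ET = 0.62 * 0.29 * (0.46*29 + 8.13)
ET = 0.62 * 0.29 * 21.4700

3.8603 mm/day


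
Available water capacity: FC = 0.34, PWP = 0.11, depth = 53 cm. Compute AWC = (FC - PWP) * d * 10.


AWC = (FC - PWP) * d * 10
AWC = (0.34 - 0.11) * 53 * 10
AWC = 0.2300 * 53 * 10

121.9000 mm


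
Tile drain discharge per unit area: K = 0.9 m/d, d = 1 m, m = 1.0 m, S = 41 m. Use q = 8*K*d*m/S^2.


q = 8*K*d*m/S^2
q = 8*0.9*1*1.0/41^2
q = 7.2000 / 1681

0.0043 m/d


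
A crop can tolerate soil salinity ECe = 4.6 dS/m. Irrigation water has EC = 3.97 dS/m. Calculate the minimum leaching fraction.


LR = ECiw / (5*ECe - ECiw)
LR = 3.97 / (5*4.6 - 3.97)
LR = 3.97 / 19.0300

0.2086


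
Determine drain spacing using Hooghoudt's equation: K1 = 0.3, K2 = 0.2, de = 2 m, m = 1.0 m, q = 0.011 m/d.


S^2 = 8*K2*de*m/q + 4*K1*m^2/q
S^2 = 8*0.2*2*1.0/0.011 + 4*0.3*1.0^2/0.011
S = sqrt(400.0000)

20.0000 m


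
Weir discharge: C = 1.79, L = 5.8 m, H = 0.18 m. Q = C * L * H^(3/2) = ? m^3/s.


Q = C * L * H^(3/2) = 1.79 * 5.8 * 0.18^1.5 = 1.79 * 5.8 * 0.076368

0.7929 m^3/s


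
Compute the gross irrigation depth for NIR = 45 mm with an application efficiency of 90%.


Ea = 90% = 0.9
GID = NIR / Ea = 45 / 0.9 = 50.0000 mm

50.0000 mm


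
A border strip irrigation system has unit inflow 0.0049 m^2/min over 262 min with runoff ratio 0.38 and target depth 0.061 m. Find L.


L = q*t/((1+r)*Z)
L = 0.0049*262/((1+0.38)*0.061)
L = 1.2838/0.08418

15.2507 m


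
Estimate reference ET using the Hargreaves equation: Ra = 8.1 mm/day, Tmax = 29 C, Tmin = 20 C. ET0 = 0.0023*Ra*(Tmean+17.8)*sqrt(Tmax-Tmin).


Tmean = (Tmax + Tmin)/2 = (29 + 20)/2 = 24.5
ET0 = 0.0023 * 8.1 * (24.5 + 17.8) * sqrt(29 - 20)
ET0 = 0.0023 * 8.1 * 42.3 * 3.000000

2.3641 mm/day


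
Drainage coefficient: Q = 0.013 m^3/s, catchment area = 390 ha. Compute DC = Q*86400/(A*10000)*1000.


DC = Q * 86400 / (A * 10000) * 1000
DC = 0.013 * 86400 / (390 * 10000) * 1000
DC = 1123200.0000 / 3900000

0.2880 mm/day


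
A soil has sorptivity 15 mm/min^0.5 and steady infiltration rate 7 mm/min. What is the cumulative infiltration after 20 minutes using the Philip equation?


F = S*sqrt(t) + A*t
F = 15*sqrt(20) + 7*20
F = 15*4.472136 + 140

207.0820 mm


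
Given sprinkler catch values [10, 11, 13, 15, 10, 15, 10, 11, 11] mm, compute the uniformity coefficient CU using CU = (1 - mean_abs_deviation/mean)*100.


mean = 11.777778 mm
MAD = 1.703704 mm
CU = (1 - 1.703704/11.777778)*100

85.5346 %


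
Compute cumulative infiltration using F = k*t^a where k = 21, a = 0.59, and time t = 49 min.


F = k * t^a = 21 * 49^0.59
F = 21 * 9.936094

208.6580 mm


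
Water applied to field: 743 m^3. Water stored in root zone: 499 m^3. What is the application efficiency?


Ea = V_root / V_field * 100 = 499 / 743 * 100 = 67.1602%

67.1602 %


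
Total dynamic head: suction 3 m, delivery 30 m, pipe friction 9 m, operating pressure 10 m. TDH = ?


TDH = Hs + Hd + hf + Hp = 3 + 30 + 9 + 10 = 52

52 m


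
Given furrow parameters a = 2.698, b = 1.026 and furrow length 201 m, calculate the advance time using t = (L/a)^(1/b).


t = (L/a)^(1/b)
t = (201/2.698)^(1/1.026)
t = 74.499629^(1/1.026)

66.7900 min


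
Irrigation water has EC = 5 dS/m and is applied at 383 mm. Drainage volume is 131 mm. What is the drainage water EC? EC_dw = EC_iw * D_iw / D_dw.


EC_dw = EC_iw * D_iw / D_dw
EC_dw = 5 * 383 / 131
EC_dw = 1915 / 131

14.6183 dS/m


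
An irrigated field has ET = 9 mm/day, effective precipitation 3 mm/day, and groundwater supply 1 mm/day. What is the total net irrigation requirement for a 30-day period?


Daily deficit = ET - Pe - GW = 9 - 3 - 1 = 5 mm/day
NIR = 5 * 30 = 150 mm

150.0000 mm


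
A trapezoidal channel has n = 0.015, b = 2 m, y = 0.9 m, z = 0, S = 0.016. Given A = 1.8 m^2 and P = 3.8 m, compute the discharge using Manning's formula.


R = A/P = 1.8/3.8 = 0.473684
Q = (1/0.015) * 1.8 * 0.473684^(2/3) * 0.016^0.5

9.2236 m^3/s


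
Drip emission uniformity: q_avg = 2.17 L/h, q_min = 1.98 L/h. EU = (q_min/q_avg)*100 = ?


EU = (q_min/q_avg)*100 = (1.98/2.17)*100 = 91.2442%

91.2442 %


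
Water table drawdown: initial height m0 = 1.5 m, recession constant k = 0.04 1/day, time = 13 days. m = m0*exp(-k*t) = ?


m = m0 * exp(-k*t)
m = 1.5 * exp(-0.04 * 13)
m = 1.5 * exp(-0.5200)

0.8918 m


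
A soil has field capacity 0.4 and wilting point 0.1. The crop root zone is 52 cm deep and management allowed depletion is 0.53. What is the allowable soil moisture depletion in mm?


SMD = (FC - PWP) * d * MAD * 10
SMD = (0.4 - 0.1) * 52 * 0.53 * 10
SMD = 0.3000 * 52 * 0.53 * 10

82.6800 mm


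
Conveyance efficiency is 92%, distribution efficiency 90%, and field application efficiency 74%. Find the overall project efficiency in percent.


Ec = 0.92, Eb = 0.9, Ea = 0.74
E = 0.92 * 0.9 * 0.74 * 100 = 61.2720%

61.2720 %


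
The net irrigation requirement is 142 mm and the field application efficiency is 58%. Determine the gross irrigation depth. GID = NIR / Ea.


Ea = 58% = 0.58
GID = NIR / Ea = 142 / 0.58 = 244.8276 mm

244.8276 mm


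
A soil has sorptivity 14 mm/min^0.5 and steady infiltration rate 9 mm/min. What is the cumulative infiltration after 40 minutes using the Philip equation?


F = S*sqrt(t) + A*t
F = 14*sqrt(40) + 9*40
F = 14*6.324555 + 360

448.5438 mm


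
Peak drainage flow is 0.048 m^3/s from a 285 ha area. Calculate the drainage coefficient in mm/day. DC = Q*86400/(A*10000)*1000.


DC = Q * 86400 / (A * 10000) * 1000
DC = 0.048 * 86400 / (285 * 10000) * 1000
DC = 4147200.0000 / 2850000

1.4552 mm/day


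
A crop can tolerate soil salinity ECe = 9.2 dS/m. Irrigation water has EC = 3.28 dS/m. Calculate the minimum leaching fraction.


LR = ECiw / (5*ECe - ECiw)
LR = 3.28 / (5*9.2 - 3.28)
LR = 3.28 / 42.7200

0.0768


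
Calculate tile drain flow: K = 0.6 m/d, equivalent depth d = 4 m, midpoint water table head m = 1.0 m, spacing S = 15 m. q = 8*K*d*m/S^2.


q = 8*K*d*m/S^2
q = 8*0.6*4*1.0/15^2
q = 19.2000 / 225

0.0853 m/d


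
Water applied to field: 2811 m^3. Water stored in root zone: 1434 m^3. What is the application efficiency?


Ea = V_root / V_field * 100 = 1434 / 2811 * 100 = 51.0139%

51.0139 %


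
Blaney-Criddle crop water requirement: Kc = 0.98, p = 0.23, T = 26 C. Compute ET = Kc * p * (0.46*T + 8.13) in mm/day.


ET = Kc * p * (0.46*T + 8.13)
ET = 0.98 * 0.23 * (0.46*26 + 8.13)
ET = 0.98 * 0.23 * 20.0900

4.5283 mm/day


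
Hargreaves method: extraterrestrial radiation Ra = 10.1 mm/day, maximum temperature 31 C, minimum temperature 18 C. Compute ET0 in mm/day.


Tmean = (Tmax + Tmin)/2 = (31 + 18)/2 = 24.5
ET0 = 0.0023 * 10.1 * (24.5 + 17.8) * sqrt(31 - 18)
ET0 = 0.0023 * 10.1 * 42.3 * 3.605551

3.5429 mm/day


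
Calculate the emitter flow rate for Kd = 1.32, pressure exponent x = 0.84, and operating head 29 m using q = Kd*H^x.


q = Kd * H^x = 1.32 * 29^0.84 = 1.32 * 16.920544

22.3351 L/h


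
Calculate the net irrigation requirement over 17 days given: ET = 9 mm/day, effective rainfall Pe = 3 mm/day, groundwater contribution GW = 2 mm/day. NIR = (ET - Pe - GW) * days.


Daily deficit = ET - Pe - GW = 9 - 3 - 2 = 4 mm/day
NIR = 4 * 17 = 68 mm

68.0000 mm


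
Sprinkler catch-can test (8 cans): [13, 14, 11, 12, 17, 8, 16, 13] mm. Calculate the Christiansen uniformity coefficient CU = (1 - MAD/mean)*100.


mean = 13.000000 mm
MAD = 2.000000 mm
CU = (1 - 2.000000/13.000000)*100

84.6154 %


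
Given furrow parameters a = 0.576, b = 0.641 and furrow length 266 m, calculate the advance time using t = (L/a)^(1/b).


t = (L/a)^(1/b)
t = (266/0.576)^(1/0.641)
t = 461.805556^(1/0.641)

14345.7266 min


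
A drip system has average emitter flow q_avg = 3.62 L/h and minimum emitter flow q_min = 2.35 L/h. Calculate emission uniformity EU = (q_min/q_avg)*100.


EU = (q_min/q_avg)*100 = (2.35/3.62)*100 = 64.9171%

64.9171 %


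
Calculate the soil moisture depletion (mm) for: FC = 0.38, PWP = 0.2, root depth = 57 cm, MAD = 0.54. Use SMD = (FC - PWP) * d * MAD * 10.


SMD = (FC - PWP) * d * MAD * 10
SMD = (0.38 - 0.2) * 57 * 0.54 * 10
SMD = 0.1800 * 57 * 0.54 * 10

55.4040 mm


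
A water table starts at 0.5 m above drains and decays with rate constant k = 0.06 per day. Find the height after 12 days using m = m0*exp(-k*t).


m = m0 * exp(-k*t)
m = 0.5 * exp(-0.06 * 12)
m = 0.5 * exp(-0.7200)

0.2434 m


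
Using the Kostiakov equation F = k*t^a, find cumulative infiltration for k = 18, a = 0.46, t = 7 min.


F = k * t^a = 18 * 7^0.46
F = 18 * 2.447626

44.0573 mm


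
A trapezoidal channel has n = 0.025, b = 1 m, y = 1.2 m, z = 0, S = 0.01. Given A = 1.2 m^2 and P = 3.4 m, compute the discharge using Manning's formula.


R = A/P = 1.2/3.4 = 0.352941
Q = (1/0.025) * 1.2 * 0.352941^(2/3) * 0.01^0.5

2.3972 m^3/s


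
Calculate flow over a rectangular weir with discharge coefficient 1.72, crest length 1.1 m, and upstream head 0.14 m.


Q = C * L * H^(3/2) = 1.72 * 1.1 * 0.14^1.5 = 1.72 * 1.1 * 0.052383

0.0991 m^3/s


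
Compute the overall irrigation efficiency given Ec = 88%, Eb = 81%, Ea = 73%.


Ec = 0.88, Eb = 0.81, Ea = 0.73
E = 0.88 * 0.81 * 0.73 * 100 = 52.0344%

52.0344 %


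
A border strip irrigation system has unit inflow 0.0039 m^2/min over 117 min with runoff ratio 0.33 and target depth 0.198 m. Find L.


L = q*t/((1+r)*Z)
L = 0.0039*117/((1+0.33)*0.198)
L = 0.4563/0.26334

1.7327 m


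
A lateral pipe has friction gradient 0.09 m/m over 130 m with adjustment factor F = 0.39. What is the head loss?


hf = J * L * F = 0.09 * 130 * 0.39 = 4.5630 m

4.5630 m


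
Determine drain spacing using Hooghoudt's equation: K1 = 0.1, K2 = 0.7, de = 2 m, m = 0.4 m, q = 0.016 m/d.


S^2 = 8*K2*de*m/q + 4*K1*m^2/q
S^2 = 8*0.7*2*0.4/0.016 + 4*0.1*0.4^2/0.016
S = sqrt(284.0000)

16.8523 m


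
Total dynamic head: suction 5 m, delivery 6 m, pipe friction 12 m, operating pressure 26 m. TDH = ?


TDH = Hs + Hd + hf + Hp = 5 + 6 + 12 + 26 = 49

49 m


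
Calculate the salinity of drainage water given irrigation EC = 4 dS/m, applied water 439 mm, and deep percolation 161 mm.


EC_dw = EC_iw * D_iw / D_dw
EC_dw = 4 * 439 / 161
EC_dw = 1756 / 161

10.9068 dS/m


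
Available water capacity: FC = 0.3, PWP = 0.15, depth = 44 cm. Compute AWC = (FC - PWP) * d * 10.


AWC = (FC - PWP) * d * 10
AWC = (0.3 - 0.15) * 44 * 10
AWC = 0.1500 * 44 * 10

66.0000 mm


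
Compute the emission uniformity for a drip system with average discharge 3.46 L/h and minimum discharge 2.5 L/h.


EU = (q_min/q_avg)*100 = (2.5/3.46)*100 = 72.2543%

72.2543 %


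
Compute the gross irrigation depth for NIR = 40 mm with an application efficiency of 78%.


Ea = 78% = 0.78
GID = NIR / Ea = 40 / 0.78 = 51.2821 mm

51.2821 mm


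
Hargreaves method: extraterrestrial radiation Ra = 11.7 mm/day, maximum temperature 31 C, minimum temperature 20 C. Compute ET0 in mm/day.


Tmean = (Tmax + Tmin)/2 = (31 + 20)/2 = 25.5
ET0 = 0.0023 * 11.7 * (25.5 + 17.8) * sqrt(31 - 20)
ET0 = 0.0023 * 11.7 * 43.3 * 3.316625

3.8645 mm/day


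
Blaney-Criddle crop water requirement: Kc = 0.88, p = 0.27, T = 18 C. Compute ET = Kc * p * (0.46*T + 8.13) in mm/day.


ET = Kc * p * (0.46*T + 8.13)
ET = 0.88 * 0.27 * (0.46*18 + 8.13)
ET = 0.88 * 0.27 * 16.4100

3.8990 mm/day


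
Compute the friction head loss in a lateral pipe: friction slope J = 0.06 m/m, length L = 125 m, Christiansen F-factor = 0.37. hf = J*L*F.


hf = J * L * F = 0.06 * 125 * 0.37 = 2.7750 m

2.7750 m


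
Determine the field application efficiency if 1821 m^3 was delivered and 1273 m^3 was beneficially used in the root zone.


Ea = V_root / V_field * 100 = 1273 / 1821 * 100 = 69.9066%

69.9066 %


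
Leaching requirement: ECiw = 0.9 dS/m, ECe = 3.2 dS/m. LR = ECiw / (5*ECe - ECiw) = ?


LR = ECiw / (5*ECe - ECiw)
LR = 0.9 / (5*3.2 - 0.9)
LR = 0.9 / 15.1000

0.0596


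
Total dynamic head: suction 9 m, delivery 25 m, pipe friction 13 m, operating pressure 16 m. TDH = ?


TDH = Hs + Hd + hf + Hp = 9 + 25 + 13 + 16 = 63

63 m


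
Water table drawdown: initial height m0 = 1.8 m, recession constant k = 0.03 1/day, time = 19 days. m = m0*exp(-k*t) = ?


m = m0 * exp(-k*t)
m = 1.8 * exp(-0.03 * 19)
m = 1.8 * exp(-0.5700)

1.0179 m


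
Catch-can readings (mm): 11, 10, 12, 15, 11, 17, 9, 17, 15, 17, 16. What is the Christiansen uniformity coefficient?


mean = 13.636364 mm
MAD = 2.760331 mm
CU = (1 - 2.760331/13.636364)*100

79.7576 %


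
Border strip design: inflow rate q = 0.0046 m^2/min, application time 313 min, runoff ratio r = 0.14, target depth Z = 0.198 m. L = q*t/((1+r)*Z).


L = q*t/((1+r)*Z)
L = 0.0046*313/((1+0.14)*0.198)
L = 1.4398/0.22572

6.3787 m


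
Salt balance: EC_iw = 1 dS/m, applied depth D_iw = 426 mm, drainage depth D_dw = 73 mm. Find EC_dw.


EC_dw = EC_iw * D_iw / D_dw
EC_dw = 1 * 426 / 73
EC_dw = 426 / 73

5.8356 dS/m


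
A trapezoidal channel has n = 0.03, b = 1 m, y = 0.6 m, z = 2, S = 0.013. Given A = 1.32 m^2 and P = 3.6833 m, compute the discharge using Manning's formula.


R = A/P = 1.32/3.6833 = 0.358374
Q = (1/0.03) * 1.32 * 0.358374^(2/3) * 0.013^0.5

2.5311 m^3/s


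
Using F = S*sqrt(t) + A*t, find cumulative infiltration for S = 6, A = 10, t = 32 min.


F = S*sqrt(t) + A*t
F = 6*sqrt(32) + 10*32
F = 6*5.656854 + 320

353.9411 mm


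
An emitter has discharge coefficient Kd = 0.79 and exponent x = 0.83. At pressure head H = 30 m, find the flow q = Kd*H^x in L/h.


q = Kd * H^x = 0.79 * 30^0.83 = 0.79 * 16.827153

13.2935 L/h


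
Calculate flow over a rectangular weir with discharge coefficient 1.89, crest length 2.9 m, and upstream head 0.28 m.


Q = C * L * H^(3/2) = 1.89 * 2.9 * 0.28^1.5 = 1.89 * 2.9 * 0.148162

0.8121 m^3/s


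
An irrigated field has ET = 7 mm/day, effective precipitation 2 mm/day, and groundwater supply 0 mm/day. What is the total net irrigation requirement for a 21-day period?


Daily deficit = ET - Pe - GW = 7 - 2 - 0 = 5 mm/day
NIR = 5 * 21 = 105 mm

105.0000 mm


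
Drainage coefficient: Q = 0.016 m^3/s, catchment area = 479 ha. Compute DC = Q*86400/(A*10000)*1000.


DC = Q * 86400 / (A * 10000) * 1000
DC = 0.016 * 86400 / (479 * 10000) * 1000
DC = 1382400.0000 / 4790000

0.2886 mm/day


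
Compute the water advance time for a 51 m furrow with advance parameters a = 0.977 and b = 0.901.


t = (L/a)^(1/b)
t = (51/0.977)^(1/0.901)
t = 52.200614^(1/0.901)

80.6140 min


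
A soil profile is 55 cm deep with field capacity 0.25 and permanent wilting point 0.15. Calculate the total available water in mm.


AWC = (FC - PWP) * d * 10
AWC = (0.25 - 0.15) * 55 * 10
AWC = 0.1000 * 55 * 10

55.0000 mm


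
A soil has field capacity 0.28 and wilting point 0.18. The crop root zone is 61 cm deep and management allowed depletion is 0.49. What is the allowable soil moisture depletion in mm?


SMD = (FC - PWP) * d * MAD * 10
SMD = (0.28 - 0.18) * 61 * 0.49 * 10
SMD = 0.1000 * 61 * 0.49 * 10

29.8900 mm


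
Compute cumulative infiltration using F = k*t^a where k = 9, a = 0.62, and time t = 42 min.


F = k * t^a = 9 * 42^0.62
F = 9 * 10.148797

91.3392 mm


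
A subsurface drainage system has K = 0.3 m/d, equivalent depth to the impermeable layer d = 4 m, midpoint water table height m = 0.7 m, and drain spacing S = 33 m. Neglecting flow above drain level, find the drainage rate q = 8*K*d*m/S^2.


q = 8*K*d*m/S^2
q = 8*0.3*4*0.7/33^2
q = 6.7200 / 1089

0.0062 m/d


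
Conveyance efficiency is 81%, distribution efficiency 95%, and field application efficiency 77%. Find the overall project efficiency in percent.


Ec = 0.81, Eb = 0.95, Ea = 0.77
E = 0.81 * 0.95 * 0.77 * 100 = 59.2515%

59.2515 %


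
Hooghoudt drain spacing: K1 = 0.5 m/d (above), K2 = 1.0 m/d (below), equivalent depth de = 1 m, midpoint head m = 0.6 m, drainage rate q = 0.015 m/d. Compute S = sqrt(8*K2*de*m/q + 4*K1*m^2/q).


S^2 = 8*K2*de*m/q + 4*K1*m^2/q
S^2 = 8*1.0*1*0.6/0.015 + 4*0.5*0.6^2/0.015
S = sqrt(368.0000)

19.1833 m


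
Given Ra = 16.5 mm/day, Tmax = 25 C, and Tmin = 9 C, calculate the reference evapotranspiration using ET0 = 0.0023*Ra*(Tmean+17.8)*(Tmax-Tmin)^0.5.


Tmean = (Tmax + Tmin)/2 = (25 + 9)/2 = 17.0
ET0 = 0.0023 * 16.5 * (17.0 + 17.8) * sqrt(25 - 9)
ET0 = 0.0023 * 16.5 * 34.8 * 4.000000

5.2826 mm/day


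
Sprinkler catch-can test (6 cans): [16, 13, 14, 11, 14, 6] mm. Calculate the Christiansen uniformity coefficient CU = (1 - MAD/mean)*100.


mean = 12.333333 mm
MAD = 2.555556 mm
CU = (1 - 2.555556/12.333333)*100

79.2793 %


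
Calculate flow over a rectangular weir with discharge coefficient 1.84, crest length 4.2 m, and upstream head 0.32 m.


Q = C * L * H^(3/2) = 1.84 * 4.2 * 0.32^1.5 = 1.84 * 4.2 * 0.181019

1.3989 m^3/s


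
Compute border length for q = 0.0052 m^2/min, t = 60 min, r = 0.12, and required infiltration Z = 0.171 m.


L = q*t/((1+r)*Z)
L = 0.0052*60/((1+0.12)*0.171)
L = 0.312/0.19152

1.6291 m


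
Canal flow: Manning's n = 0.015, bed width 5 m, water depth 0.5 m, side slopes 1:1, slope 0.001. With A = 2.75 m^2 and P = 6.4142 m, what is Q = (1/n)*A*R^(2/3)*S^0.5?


R = A/P = 2.75/6.4142 = 0.428736
Q = (1/0.015) * 2.75 * 0.428736^(2/3) * 0.001^0.5

3.2964 m^3/s


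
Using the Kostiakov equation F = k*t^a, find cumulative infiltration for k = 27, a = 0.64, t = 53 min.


F = k * t^a = 27 * 53^0.64
F = 27 * 12.692190

342.6891 mm


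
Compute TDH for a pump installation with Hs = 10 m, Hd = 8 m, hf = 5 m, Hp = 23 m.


TDH = Hs + Hd + hf + Hp = 10 + 8 + 5 + 23 = 46

46 m


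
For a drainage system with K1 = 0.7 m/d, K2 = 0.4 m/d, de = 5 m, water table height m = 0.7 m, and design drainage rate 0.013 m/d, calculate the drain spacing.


S^2 = 8*K2*de*m/q + 4*K1*m^2/q
S^2 = 8*0.4*5*0.7/0.013 + 4*0.7*0.7^2/0.013
S = sqrt(967.0769)

31.0979 m


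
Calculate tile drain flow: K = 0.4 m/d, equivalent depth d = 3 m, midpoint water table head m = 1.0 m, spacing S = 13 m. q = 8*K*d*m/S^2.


q = 8*K*d*m/S^2
q = 8*0.4*3*1.0/13^2
q = 9.6000 / 169

0.0568 m/d


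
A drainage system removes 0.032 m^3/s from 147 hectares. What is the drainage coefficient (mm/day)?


DC = Q * 86400 / (A * 10000) * 1000
DC = 0.032 * 86400 / (147 * 10000) * 1000
DC = 2764800.0000 / 1470000

1.8808 mm/day


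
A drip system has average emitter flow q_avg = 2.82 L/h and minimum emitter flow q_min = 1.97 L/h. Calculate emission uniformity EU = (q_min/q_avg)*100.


EU = (q_min/q_avg)*100 = (1.97/2.82)*100 = 69.8582%

69.8582 %


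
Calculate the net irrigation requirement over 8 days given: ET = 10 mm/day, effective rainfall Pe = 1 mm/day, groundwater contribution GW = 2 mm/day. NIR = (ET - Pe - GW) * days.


Daily deficit = ET - Pe - GW = 10 - 1 - 2 = 7 mm/day
NIR = 7 * 8 = 56 mm

56.0000 mm


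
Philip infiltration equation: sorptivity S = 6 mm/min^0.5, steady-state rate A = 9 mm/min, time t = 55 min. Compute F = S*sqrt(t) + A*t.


F = S*sqrt(t) + A*t
F = 6*sqrt(55) + 9*55
F = 6*7.416198 + 495

539.4972 mm


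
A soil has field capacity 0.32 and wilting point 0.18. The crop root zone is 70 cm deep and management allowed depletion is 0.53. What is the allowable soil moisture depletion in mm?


SMD = (FC - PWP) * d * MAD * 10
SMD = (0.32 - 0.18) * 70 * 0.53 * 10
SMD = 0.1400 * 70 * 0.53 * 10

51.9400 mm


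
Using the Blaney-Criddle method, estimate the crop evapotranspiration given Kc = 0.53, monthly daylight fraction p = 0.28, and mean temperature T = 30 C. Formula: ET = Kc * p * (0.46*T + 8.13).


ET = Kc * p * (0.46*T + 8.13)
ET = 0.53 * 0.28 * (0.46*30 + 8.13)
ET = 0.53 * 0.28 * 21.9300

3.2544 mm/day


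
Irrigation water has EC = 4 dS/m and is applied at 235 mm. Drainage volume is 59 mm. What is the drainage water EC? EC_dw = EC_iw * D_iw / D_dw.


EC_dw = EC_iw * D_iw / D_dw
EC_dw = 4 * 235 / 59
EC_dw = 940 / 59

15.9322 dS/m


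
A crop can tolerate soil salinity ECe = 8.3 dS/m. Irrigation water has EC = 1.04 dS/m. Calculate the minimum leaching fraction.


LR = ECiw / (5*ECe - ECiw)
LR = 1.04 / (5*8.3 - 1.04)
LR = 1.04 / 40.4600

0.0257


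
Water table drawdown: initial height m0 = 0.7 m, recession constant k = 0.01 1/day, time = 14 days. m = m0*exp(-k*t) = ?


m = m0 * exp(-k*t)
m = 0.7 * exp(-0.01 * 14)
m = 0.7 * exp(-0.1400)

0.6086 m


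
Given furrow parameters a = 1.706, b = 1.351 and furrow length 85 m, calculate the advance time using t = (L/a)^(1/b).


t = (L/a)^(1/b)
t = (85/1.706)^(1/1.351)
t = 49.824150^(1/1.351)

18.0481 min


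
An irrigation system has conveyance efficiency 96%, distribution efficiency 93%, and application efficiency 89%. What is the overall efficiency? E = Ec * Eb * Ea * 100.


Ec = 0.96, Eb = 0.93, Ea = 0.89
E = 0.96 * 0.93 * 0.89 * 100 = 79.4592%

79.4592 %


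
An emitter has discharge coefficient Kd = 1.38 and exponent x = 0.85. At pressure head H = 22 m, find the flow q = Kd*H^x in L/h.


q = Kd * H^x = 1.38 * 22^0.85 = 1.38 * 13.837552

19.0958 L/h


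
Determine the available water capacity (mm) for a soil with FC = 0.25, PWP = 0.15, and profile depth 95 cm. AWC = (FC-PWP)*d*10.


AWC = (FC - PWP) * d * 10
AWC = (0.25 - 0.15) * 95 * 10
AWC = 0.1000 * 95 * 10

95.0000 mm


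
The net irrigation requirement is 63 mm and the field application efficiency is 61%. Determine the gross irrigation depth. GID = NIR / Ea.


Ea = 61% = 0.61
GID = NIR / Ea = 63 / 0.61 = 103.2787 mm

103.2787 mm


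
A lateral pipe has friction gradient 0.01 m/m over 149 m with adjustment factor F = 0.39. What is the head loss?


hf = J * L * F = 0.01 * 149 * 0.39 = 0.5811 m

0.5811 m


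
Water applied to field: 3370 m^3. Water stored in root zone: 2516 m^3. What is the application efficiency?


Ea = V_root / V_field * 100 = 2516 / 3370 * 100 = 74.6588%

74.6588 %


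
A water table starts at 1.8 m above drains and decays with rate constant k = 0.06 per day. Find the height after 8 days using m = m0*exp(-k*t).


m = m0 * exp(-k*t)
m = 1.8 * exp(-0.06 * 8)
m = 1.8 * exp(-0.4800)

1.1138 m


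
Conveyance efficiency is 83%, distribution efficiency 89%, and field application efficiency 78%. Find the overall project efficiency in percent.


Ec = 0.83, Eb = 0.89, Ea = 0.78
E = 0.83 * 0.89 * 0.78 * 100 = 57.6186%

57.6186 %


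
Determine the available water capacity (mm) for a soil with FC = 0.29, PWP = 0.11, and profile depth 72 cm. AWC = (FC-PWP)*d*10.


AWC = (FC - PWP) * d * 10
AWC = (0.29 - 0.11) * 72 * 10
AWC = 0.1800 * 72 * 10

129.6000 mm


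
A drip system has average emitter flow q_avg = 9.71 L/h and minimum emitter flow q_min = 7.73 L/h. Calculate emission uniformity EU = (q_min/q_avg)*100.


EU = (q_min/q_avg)*100 = (7.73/9.71)*100 = 79.6087%

79.6087 %


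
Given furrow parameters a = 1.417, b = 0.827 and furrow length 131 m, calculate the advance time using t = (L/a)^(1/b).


t = (L/a)^(1/b)
t = (131/1.417)^(1/0.827)
t = 92.448836^(1/0.827)

238.3132 min


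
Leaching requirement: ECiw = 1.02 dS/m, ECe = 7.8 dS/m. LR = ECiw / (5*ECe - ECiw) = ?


LR = ECiw / (5*ECe - ECiw)
LR = 1.02 / (5*7.8 - 1.02)
LR = 1.02 / 37.9800

0.0269


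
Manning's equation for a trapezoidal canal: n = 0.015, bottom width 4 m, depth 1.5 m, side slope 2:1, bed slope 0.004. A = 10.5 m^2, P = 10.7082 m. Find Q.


R = A/P = 10.5/10.7082 = 0.980557
Q = (1/0.015) * 10.5 * 0.980557^(2/3) * 0.004^0.5

43.6962 m^3/s


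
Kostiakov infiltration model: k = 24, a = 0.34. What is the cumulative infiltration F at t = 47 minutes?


F = k * t^a = 24 * 47^0.34
F = 24 * 3.702655

88.8637 mm


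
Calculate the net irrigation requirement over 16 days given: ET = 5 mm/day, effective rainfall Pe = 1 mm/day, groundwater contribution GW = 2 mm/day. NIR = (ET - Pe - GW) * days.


Daily deficit = ET - Pe - GW = 5 - 1 - 2 = 2 mm/day
NIR = 2 * 16 = 32 mm

32.0000 mm


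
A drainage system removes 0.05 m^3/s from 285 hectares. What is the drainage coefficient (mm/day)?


DC = Q * 86400 / (A * 10000) * 1000
DC = 0.05 * 86400 / (285 * 10000) * 1000
DC = 4320000.0000 / 2850000

1.5158 mm/day


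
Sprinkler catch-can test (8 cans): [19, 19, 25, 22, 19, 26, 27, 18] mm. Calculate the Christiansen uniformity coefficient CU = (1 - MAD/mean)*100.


mean = 21.875000 mm
MAD = 3.125000 mm
CU = (1 - 3.125000/21.875000)*100

85.7143 %


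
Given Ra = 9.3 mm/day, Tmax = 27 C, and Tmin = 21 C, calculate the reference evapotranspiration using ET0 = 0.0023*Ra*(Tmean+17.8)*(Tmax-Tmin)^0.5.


Tmean = (Tmax + Tmin)/2 = (27 + 21)/2 = 24.0
ET0 = 0.0023 * 9.3 * (24.0 + 17.8) * sqrt(27 - 21)
ET0 = 0.0023 * 9.3 * 41.8 * 2.449490

2.1901 mm/day


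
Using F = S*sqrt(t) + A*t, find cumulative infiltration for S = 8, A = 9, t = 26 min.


F = S*sqrt(t) + A*t
F = 8*sqrt(26) + 9*26
F = 8*5.099020 + 234

274.7922 mm


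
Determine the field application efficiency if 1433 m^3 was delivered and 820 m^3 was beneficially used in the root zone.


Ea = V_root / V_field * 100 = 820 / 1433 * 100 = 57.2226%

57.2226 %


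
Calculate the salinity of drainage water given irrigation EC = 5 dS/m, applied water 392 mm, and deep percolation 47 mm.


EC_dw = EC_iw * D_iw / D_dw
EC_dw = 5 * 392 / 47
EC_dw = 1960 / 47

41.7021 dS/m


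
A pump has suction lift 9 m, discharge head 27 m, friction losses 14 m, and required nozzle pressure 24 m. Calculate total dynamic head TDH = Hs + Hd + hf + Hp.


TDH = Hs + Hd + hf + Hp = 9 + 27 + 14 + 24 = 74

74 m


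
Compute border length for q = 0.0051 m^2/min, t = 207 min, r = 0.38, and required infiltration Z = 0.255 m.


L = q*t/((1+r)*Z)
L = 0.0051*207/((1+0.38)*0.255)
L = 1.0557/0.3519

3.0000 m


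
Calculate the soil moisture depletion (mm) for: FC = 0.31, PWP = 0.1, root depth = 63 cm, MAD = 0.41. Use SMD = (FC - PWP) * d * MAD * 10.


SMD = (FC - PWP) * d * MAD * 10
SMD = (0.31 - 0.1) * 63 * 0.41 * 10
SMD = 0.2100 * 63 * 0.41 * 10

54.2430 mm


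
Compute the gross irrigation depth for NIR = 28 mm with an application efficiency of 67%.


Ea = 67% = 0.67
GID = NIR / Ea = 28 / 0.67 = 41.7910 mm

41.7910 mm


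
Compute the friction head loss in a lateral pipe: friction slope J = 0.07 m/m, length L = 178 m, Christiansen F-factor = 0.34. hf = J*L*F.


hf = J * L * F = 0.07 * 178 * 0.34 = 4.2364 m

4.2364 m


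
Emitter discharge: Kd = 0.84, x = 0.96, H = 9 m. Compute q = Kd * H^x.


q = Kd * H^x = 0.84 * 9^0.96 = 0.84 * 8.242763

6.9239 L/h


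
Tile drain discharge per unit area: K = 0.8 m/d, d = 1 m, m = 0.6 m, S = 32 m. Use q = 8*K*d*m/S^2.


q = 8*K*d*m/S^2
q = 8*0.8*1*0.6/32^2
q = 3.8400 / 1024

0.0037 m/d


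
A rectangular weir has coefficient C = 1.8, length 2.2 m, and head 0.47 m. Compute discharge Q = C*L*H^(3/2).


Q = C * L * H^(3/2) = 1.8 * 2.2 * 0.47^1.5 = 1.8 * 2.2 * 0.322216

1.2760 m^3/s


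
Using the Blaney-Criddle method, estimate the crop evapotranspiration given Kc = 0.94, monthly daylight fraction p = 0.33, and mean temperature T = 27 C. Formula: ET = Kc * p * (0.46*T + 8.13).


ET = Kc * p * (0.46*T + 8.13)
ET = 0.94 * 0.33 * (0.46*27 + 8.13)
ET = 0.94 * 0.33 * 20.5500

6.3746 mm/day


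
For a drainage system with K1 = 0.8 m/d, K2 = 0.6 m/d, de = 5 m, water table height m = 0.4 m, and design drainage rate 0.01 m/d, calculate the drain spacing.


S^2 = 8*K2*de*m/q + 4*K1*m^2/q
S^2 = 8*0.6*5*0.4/0.01 + 4*0.8*0.4^2/0.01
S = sqrt(1011.2000)

31.7994 m


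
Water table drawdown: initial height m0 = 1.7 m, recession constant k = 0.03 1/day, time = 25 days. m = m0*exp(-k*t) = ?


m = m0 * exp(-k*t)
m = 1.7 * exp(-0.03 * 25)
m = 1.7 * exp(-0.7500)

0.8030 m


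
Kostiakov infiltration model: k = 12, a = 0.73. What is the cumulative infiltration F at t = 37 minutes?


F = k * t^a = 12 * 37^0.73
F = 12 * 13.956845

167.4821 mm


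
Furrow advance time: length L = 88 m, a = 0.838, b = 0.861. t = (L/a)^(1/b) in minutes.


t = (L/a)^(1/b)
t = (88/0.838)^(1/0.861)
t = 105.011933^(1/0.861)

222.6116 min


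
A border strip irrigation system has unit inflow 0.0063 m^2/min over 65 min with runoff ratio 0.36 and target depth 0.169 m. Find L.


L = q*t/((1+r)*Z)
L = 0.0063*65/((1+0.36)*0.169)
L = 0.4095/0.22984

1.7817 m


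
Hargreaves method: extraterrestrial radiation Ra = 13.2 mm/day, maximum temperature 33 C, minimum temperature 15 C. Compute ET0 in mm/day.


Tmean = (Tmax + Tmin)/2 = (33 + 15)/2 = 24.0
ET0 = 0.0023 * 13.2 * (24.0 + 17.8) * sqrt(33 - 15)
ET0 = 0.0023 * 13.2 * 41.8 * 4.242641

5.3841 mm/day


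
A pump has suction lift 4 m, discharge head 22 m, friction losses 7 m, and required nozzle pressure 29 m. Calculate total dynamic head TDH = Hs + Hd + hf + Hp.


TDH = Hs + Hd + hf + Hp = 4 + 22 + 7 + 29 = 62

62 m


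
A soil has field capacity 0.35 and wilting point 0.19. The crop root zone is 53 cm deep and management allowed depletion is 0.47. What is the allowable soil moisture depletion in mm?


SMD = (FC - PWP) * d * MAD * 10
SMD = (0.35 - 0.19) * 53 * 0.47 * 10
SMD = 0.1600 * 53 * 0.47 * 10

39.8560 mm


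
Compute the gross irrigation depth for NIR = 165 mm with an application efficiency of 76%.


Ea = 76% = 0.76
GID = NIR / Ea = 165 / 0.76 = 217.1053 mm

217.1053 mm


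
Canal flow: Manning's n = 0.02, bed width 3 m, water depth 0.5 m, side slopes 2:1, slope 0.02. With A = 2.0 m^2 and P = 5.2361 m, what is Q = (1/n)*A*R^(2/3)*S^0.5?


R = A/P = 2.0/5.2361 = 0.381964
Q = (1/0.02) * 2.0 * 0.381964^(2/3) * 0.02^0.5

7.4450 m^3/s


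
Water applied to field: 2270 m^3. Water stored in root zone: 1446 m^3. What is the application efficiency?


Ea = V_root / V_field * 100 = 1446 / 2270 * 100 = 63.7004%

63.7004 %


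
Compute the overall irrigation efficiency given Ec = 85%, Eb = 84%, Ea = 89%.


Ec = 0.85, Eb = 0.84, Ea = 0.89
E = 0.85 * 0.84 * 0.89 * 100 = 63.5460%

63.5460 %


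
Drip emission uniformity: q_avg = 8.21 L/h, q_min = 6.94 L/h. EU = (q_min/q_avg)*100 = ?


EU = (q_min/q_avg)*100 = (6.94/8.21)*100 = 84.5311%

84.5311 %


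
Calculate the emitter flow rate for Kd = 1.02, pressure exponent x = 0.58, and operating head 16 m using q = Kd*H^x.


q = Kd * H^x = 1.02 * 16^0.58 = 1.02 * 4.993322

5.0932 L/h


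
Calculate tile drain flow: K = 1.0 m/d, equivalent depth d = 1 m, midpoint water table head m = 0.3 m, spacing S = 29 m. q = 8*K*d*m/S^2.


q = 8*K*d*m/S^2
q = 8*1.0*1*0.3/29^2
q = 2.4000 / 841

0.0029 m/d


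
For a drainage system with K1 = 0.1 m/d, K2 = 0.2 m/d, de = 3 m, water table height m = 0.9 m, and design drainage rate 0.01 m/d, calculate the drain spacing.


S^2 = 8*K2*de*m/q + 4*K1*m^2/q
S^2 = 8*0.2*3*0.9/0.01 + 4*0.1*0.9^2/0.01
S = sqrt(464.4000)

21.5499 m


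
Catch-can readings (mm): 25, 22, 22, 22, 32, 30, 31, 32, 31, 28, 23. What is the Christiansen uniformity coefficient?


mean = 27.090909 mm
MAD = 3.900826 mm
CU = (1 - 3.900826/27.090909)*100

85.6010 %


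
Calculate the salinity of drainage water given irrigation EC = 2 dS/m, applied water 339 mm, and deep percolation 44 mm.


EC_dw = EC_iw * D_iw / D_dw
EC_dw = 2 * 339 / 44
EC_dw = 678 / 44

15.4091 dS/m


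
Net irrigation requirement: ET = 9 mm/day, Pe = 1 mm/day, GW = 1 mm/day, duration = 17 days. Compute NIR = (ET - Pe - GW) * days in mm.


Daily deficit = ET - Pe - GW = 9 - 1 - 1 = 7 mm/day
NIR = 7 * 17 = 119 mm

119.0000 mm


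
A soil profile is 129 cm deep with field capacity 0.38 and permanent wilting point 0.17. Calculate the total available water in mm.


AWC = (FC - PWP) * d * 10
AWC = (0.38 - 0.17) * 129 * 10
AWC = 0.2100 * 129 * 10

270.9000 mm


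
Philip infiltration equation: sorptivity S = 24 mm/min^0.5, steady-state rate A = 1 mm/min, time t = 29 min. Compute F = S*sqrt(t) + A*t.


F = S*sqrt(t) + A*t
F = 24*sqrt(29) + 1*29
F = 24*5.385165 + 29

158.2440 mm


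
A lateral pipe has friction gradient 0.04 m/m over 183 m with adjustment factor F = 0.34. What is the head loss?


hf = J * L * F = 0.04 * 183 * 0.34 = 2.4888 m

2.4888 m


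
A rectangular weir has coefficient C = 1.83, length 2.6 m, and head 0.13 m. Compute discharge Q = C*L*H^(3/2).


Q = C * L * H^(3/2) = 1.83 * 2.6 * 0.13^1.5 = 1.83 * 2.6 * 0.046872

0.2230 m^3/s


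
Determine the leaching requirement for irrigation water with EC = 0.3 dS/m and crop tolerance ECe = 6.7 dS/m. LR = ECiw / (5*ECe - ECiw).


LR = ECiw / (5*ECe - ECiw)
LR = 0.3 / (5*6.7 - 0.3)
LR = 0.3 / 33.2000

0.0090


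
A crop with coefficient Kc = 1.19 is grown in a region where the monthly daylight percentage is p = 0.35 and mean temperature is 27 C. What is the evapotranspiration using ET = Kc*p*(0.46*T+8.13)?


ET = Kc * p * (0.46*T + 8.13)
ET = 1.19 * 0.35 * (0.46*27 + 8.13)
ET = 1.19 * 0.35 * 20.5500

8.5591 mm/day


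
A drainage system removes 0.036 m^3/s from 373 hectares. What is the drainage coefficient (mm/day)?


DC = Q * 86400 / (A * 10000) * 1000
DC = 0.036 * 86400 / (373 * 10000) * 1000
DC = 3110400.0000 / 3730000

0.8339 mm/day


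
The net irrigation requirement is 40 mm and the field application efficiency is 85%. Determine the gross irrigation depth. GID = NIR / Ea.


Ea = 85% = 0.85
GID = NIR / Ea = 40 / 0.85 = 47.0588 mm

47.0588 mm


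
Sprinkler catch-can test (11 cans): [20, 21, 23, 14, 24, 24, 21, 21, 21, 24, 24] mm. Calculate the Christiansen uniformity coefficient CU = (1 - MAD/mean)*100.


mean = 21.545455 mm
MAD = 2.049587 mm
CU = (1 - 2.049587/21.545455)*100

90.4871 %


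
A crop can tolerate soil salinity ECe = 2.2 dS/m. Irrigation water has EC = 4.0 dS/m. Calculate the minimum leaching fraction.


LR = ECiw / (5*ECe - ECiw)
LR = 4.0 / (5*2.2 - 4.0)
LR = 4.0 / 7.0000

0.5714


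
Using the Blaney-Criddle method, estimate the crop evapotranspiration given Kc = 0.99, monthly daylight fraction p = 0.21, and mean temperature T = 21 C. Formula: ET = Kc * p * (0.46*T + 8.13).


ET = Kc * p * (0.46*T + 8.13)
ET = 0.99 * 0.21 * (0.46*21 + 8.13)
ET = 0.99 * 0.21 * 17.7900

3.6985 mm/day


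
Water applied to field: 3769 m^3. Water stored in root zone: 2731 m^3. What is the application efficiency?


Ea = V_root / V_field * 100 = 2731 / 3769 * 100 = 72.4595%

72.4595 %


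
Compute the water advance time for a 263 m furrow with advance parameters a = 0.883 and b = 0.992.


t = (L/a)^(1/b)
t = (263/0.883)^(1/0.992)
t = 297.848245^(1/0.992)

311.8506 min


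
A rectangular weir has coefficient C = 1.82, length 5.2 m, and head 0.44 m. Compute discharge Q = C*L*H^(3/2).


Q = C * L * H^(3/2) = 1.82 * 5.2 * 0.44^1.5 = 1.82 * 5.2 * 0.291863

2.7622 m^3/s


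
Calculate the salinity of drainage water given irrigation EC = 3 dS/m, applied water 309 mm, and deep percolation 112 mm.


EC_dw = EC_iw * D_iw / D_dw
EC_dw = 3 * 309 / 112
EC_dw = 927 / 112

8.2768 dS/m


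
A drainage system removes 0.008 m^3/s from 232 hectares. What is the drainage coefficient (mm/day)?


DC = Q * 86400 / (A * 10000) * 1000
DC = 0.008 * 86400 / (232 * 10000) * 1000
DC = 691200.0000 / 2320000

0.2979 mm/day


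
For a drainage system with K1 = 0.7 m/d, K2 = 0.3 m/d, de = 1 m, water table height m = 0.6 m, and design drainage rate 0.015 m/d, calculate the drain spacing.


S^2 = 8*K2*de*m/q + 4*K1*m^2/q
S^2 = 8*0.3*1*0.6/0.015 + 4*0.7*0.6^2/0.015
S = sqrt(163.2000)

12.7750 m


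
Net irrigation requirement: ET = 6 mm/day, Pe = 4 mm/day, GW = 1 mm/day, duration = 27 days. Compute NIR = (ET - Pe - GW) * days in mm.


Daily deficit = ET - Pe - GW = 6 - 4 - 1 = 1 mm/day
NIR = 1 * 27 = 27 mm

27.0000 mm


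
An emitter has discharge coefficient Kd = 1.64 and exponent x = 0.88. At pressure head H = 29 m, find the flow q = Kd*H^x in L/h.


q = Kd * H^x = 1.64 * 29^0.88 = 1.64 * 19.360218

31.7508 L/h


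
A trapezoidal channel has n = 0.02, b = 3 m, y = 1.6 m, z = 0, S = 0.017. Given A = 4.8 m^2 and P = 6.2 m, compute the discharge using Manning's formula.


R = A/P = 4.8/6.2 = 0.774194
Q = (1/0.02) * 4.8 * 0.774194^(2/3) * 0.017^0.5

26.3837 m^3/s


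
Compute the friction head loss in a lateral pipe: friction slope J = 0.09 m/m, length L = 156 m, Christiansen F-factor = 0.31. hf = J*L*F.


hf = J * L * F = 0.09 * 156 * 0.31 = 4.3524 m

4.3524 m


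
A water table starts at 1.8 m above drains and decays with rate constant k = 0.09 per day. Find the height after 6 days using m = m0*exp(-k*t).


m = m0 * exp(-k*t)
m = 1.8 * exp(-0.09 * 6)
m = 1.8 * exp(-0.5400)

1.0489 m


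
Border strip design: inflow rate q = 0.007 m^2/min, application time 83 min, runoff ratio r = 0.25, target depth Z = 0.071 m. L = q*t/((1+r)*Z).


L = q*t/((1+r)*Z)
L = 0.007*83/((1+0.25)*0.071)
L = 0.581/0.08875

6.5465 m


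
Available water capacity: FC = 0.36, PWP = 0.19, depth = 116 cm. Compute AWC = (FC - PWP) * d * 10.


AWC = (FC - PWP) * d * 10
AWC = (0.36 - 0.19) * 116 * 10
AWC = 0.1700 * 116 * 10

197.2000 mm


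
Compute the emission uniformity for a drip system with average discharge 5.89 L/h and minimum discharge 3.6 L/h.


EU = (q_min/q_avg)*100 = (3.6/5.89)*100 = 61.1205%

61.1205 %


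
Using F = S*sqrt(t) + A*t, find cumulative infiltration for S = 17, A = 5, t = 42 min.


F = S*sqrt(t) + A*t
F = 17*sqrt(42) + 5*42
F = 17*6.480741 + 210

320.1726 mm


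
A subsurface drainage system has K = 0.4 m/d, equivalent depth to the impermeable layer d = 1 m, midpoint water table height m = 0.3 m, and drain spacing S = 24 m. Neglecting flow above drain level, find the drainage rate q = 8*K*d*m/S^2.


q = 8*K*d*m/S^2
q = 8*0.4*1*0.3/24^2
q = 0.9600 / 576

0.0017 m/d


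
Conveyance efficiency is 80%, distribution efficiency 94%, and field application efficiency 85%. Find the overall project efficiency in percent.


Ec = 0.8, Eb = 0.94, Ea = 0.85
E = 0.8 * 0.94 * 0.85 * 100 = 63.9200%

63.9200 %
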